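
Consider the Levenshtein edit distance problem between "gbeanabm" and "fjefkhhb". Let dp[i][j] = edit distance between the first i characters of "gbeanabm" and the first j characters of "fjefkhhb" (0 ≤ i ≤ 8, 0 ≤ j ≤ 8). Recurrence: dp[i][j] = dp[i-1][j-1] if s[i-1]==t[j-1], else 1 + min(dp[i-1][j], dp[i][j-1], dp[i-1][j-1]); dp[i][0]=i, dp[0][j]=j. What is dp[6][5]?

5

   ''  f  j  e  f  k  h  h  b
''  0  1  2  3  4  5  6  7  8
 g  1  1  2  3  4  5  6  7  8
 b  2  2  2  3  4  5  6  7  7
 e  3  3  3  2  3  4  5  6  7
 a  4  4  4  3  3  4  5  6  7
 n  5  5  5  4  4  4  5  6  7
 a  6  6  6  5  5  5  5  6  7
 b  7  7  7  6  6  6  6  6  6
 m  8  8  8  7  7  7  7  7  7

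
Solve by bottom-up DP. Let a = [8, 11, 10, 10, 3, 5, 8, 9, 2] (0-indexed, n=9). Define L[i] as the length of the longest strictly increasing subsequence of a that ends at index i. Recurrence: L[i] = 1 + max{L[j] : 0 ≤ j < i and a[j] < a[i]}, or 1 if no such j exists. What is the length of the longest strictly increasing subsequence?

4

   i    0    1    2    3    4    5    6    7    8
a[i]    8   11   10   10    3    5    8    9    2
L[i]    1    2    2    2    1    2    3    4    1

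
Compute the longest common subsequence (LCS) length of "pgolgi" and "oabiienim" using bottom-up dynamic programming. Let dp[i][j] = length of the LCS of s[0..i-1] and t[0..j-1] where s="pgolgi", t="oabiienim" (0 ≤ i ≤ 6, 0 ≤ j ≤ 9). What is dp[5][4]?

1

   ''  o  a  b  i  i  e  n  i  m
''  0  0  0  0  0  0  0  0  0  0
 p  0  0  0  0  0  0  0  0  0  0
 g  0  0  0  0  0  0  0  0  0  0
 o  0  1  1  1  1  1  1  1  1  1
 l  0  1  1  1  1  1  1  1  1  1
 g  0  1  1  1  1  1  1  1  1  1
 i  0  1  1  1  2  2  2  2  2  2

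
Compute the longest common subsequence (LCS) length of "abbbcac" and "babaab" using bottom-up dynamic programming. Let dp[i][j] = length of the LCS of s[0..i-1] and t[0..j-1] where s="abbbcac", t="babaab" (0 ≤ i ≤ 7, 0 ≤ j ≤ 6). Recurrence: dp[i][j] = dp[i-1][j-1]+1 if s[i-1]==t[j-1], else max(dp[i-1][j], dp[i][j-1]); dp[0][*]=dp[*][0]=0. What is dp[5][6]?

   ''  b  a  b  a  a  b
''  0  0  0  0  0  0  0
 a  0  0  1  1  1  1  1
 b  0  1  1  2  2  2  2
 b  0  1  1  2  2  2  3
 b  0  1  1  2  2  2  3
 c  0  1  1  2  2  2  3
 a  0  1  2  2  3  3  3
 c  0  1  2  2  3  3  3

3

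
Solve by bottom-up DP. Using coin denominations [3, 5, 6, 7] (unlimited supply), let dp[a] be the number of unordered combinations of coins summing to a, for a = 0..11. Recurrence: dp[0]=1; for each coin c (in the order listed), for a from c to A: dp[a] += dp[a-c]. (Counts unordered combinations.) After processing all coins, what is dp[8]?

1

after  coin     0     1     2     3     4     5     6     7     8     9    10    11
          3     1     0     0     1     0     0     1     0     0     1     0     0
          5     1     0     0     1     0     1     1     0     1     1     1     1
          6     1     0     0     1     0     1     2     0     1     2     1     2
          7     1     0     0     1     0     1     2     1     1     2     2     2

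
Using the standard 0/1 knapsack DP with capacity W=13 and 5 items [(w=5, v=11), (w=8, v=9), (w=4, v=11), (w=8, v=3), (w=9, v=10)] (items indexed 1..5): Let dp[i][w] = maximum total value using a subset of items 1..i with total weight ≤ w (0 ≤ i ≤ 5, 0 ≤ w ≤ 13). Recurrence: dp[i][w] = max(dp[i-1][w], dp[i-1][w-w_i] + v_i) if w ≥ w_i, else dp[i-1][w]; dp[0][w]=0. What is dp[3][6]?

i\w   0   1   2   3   4   5   6   7   8   9  10  11  12  13
  0   0   0   0   0   0   0   0   0   0   0   0   0   0   0
  1   0   0   0   0   0  11  11  11  11  11  11  11  11  11
  2   0   0   0   0   0  11  11  11  11  11  11  11  11  20
  3   0   0   0   0  11  11  11  11  11  22  22  22  22  22
  4   0   0   0   0  11  11  11  11  11  22  22  22  22  22
  5   0   0   0   0  11  11  11  11  11  22  22  22  22  22

11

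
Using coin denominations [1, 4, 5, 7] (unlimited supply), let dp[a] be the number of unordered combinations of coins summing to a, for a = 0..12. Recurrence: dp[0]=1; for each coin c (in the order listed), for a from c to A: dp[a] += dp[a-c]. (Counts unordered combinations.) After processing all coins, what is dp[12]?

after  coin     0     1     2     3     4     5     6     7     8     9    10    11    12
          1     1     1     1     1     1     1     1     1     1     1     1     1     1
          4     1     1     1     1     2     2     2     2     3     3     3     3     4
          5     1     1     1     1     2     3     3     3     4     5     6     6     7
          7     1     1     1     1     2     3     3     4     5     6     7     8    10

10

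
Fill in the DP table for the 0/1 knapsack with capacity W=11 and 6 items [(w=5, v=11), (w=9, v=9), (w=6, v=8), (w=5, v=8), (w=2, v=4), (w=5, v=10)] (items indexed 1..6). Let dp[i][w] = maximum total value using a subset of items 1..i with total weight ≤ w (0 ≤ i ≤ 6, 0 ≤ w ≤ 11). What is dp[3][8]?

i\w   0   1   2   3   4   5   6   7   8   9  10  11
  0   0   0   0   0   0   0   0   0   0   0   0   0
  1   0   0   0   0   0  11  11  11  11  11  11  11
  2   0   0   0   0   0  11  11  11  11  11  11  11
  3   0   0   0   0   0  11  11  11  11  11  11  19
  4   0   0   0   0   0  11  11  11  11  11  19  19
  5   0   0   4   4   4  11  11  15  15  15  19  19
  6   0   0   4   4   4  11  11  15  15  15  21  21

11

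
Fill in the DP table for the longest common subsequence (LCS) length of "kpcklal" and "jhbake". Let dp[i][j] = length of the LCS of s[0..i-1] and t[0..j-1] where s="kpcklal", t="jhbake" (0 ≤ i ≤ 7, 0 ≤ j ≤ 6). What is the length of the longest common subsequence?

1

   ''  j  h  b  a  k  e
''  0  0  0  0  0  0  0
 k  0  0  0  0  0  1  1
 p  0  0  0  0  0  1  1
 c  0  0  0  0  0  1  1
 k  0  0  0  0  0  1  1
 l  0  0  0  0  0  1  1
 a  0  0  0  0  1  1  1
 l  0  0  0  0  1  1  1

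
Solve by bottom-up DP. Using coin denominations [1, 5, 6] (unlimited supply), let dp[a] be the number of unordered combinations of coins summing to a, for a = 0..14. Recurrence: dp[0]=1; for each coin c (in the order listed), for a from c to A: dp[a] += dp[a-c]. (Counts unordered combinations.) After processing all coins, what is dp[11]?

after  coin     0     1     2     3     4     5     6     7     8     9    10    11    12    13    14
          1     1     1     1     1     1     1     1     1     1     1     1     1     1     1     1
          5     1     1     1     1     1     2     2     2     2     2     3     3     3     3     3
          6     1     1     1     1     1     2     3     3     3     3     4     5     6     6     6

5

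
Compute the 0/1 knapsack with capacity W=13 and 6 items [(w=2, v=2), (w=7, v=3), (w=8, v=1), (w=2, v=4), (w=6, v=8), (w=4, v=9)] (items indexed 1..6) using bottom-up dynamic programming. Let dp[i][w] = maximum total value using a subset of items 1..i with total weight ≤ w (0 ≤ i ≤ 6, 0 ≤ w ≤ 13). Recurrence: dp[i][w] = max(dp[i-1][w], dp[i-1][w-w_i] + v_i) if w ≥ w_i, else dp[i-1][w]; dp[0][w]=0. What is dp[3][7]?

3

i\w   0   1   2   3   4   5   6   7   8   9  10  11  12  13
  0   0   0   0   0   0   0   0   0   0   0   0   0   0   0
  1   0   0   2   2   2   2   2   2   2   2   2   2   2   2
  2   0   0   2   2   2   2   2   3   3   5   5   5   5   5
  3   0   0   2   2   2   2   2   3   3   5   5   5   5   5
  4   0   0   4   4   6   6   6   6   6   7   7   9   9   9
  5   0   0   4   4   6   6   8   8  12  12  14  14  14  14
  6   0   0   4   4   9   9  13  13  15  15  17  17  21  21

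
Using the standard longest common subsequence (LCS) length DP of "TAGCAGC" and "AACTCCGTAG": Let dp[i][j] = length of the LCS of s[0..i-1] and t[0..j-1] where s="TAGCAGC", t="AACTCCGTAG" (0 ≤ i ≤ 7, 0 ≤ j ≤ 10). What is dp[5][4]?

2

   ''  A  A  C  T  C  C  G  T  A  G
''  0  0  0  0  0  0  0  0  0  0  0
 T  0  0  0  0  1  1  1  1  1  1  1
 A  0  1  1  1  1  1  1  1  1  2  2
 G  0  1  1  1  1  1  1  2  2  2  3
 C  0  1  1  2  2  2  2  2  2  2  3
 A  0  1  2  2  2  2  2  2  2  3  3
 G  0  1  2  2  2  2  2  3  3  3  4
 C  0  1  2  3  3  3  3  3  3  3  4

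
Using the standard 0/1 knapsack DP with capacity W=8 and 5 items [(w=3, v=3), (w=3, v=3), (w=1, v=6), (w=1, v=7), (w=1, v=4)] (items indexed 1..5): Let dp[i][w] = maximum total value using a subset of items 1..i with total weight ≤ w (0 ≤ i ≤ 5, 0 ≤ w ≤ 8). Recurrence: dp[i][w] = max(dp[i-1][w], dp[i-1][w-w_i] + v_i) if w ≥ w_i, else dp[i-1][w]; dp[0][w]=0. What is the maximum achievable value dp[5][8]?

20

i\w   0   1   2   3   4   5   6   7   8
  0   0   0   0   0   0   0   0   0   0
  1   0   0   0   3   3   3   3   3   3
  2   0   0   0   3   3   3   6   6   6
  3   0   6   6   6   9   9   9  12  12
  4   0   7  13  13  13  16  16  16  19
  5   0   7  13  17  17  17  20  20  20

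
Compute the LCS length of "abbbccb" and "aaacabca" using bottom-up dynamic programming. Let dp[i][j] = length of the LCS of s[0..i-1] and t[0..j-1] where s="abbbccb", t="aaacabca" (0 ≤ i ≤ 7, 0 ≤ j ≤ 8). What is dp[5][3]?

1

   ''  a  a  a  c  a  b  c  a
''  0  0  0  0  0  0  0  0  0
 a  0  1  1  1  1  1  1  1  1
 b  0  1  1  1  1  1  2  2  2
 b  0  1  1  1  1  1  2  2  2
 b  0  1  1  1  1  1  2  2  2
 c  0  1  1  1  2  2  2  3  3
 c  0  1  1  1  2  2  2  3  3
 b  0  1  1  1  2  2  3  3  3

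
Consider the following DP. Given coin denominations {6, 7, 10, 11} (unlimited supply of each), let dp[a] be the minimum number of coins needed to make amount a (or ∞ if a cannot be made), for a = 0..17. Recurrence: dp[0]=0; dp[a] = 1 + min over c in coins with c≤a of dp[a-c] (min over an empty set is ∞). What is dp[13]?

 a  0  1  2  3  4  5  6  7  8  9 10 11 12 13 14 15 16 17
dp  0  -  -  -  -  -  1  1  -  -  1  1  2  2  2  -  2  2
(- denotes ∞ / unreachable)

2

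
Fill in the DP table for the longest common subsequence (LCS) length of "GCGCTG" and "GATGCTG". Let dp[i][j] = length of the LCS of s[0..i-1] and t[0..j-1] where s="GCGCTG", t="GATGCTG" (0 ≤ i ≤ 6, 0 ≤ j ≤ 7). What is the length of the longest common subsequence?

5

   ''  G  A  T  G  C  T  G
''  0  0  0  0  0  0  0  0
 G  0  1  1  1  1  1  1  1
 C  0  1  1  1  1  2  2  2
 G  0  1  1  1  2  2  2  3
 C  0  1  1  1  2  3  3  3
 T  0  1  1  2  2  3  4  4
 G  0  1  1  2  3  3  4  5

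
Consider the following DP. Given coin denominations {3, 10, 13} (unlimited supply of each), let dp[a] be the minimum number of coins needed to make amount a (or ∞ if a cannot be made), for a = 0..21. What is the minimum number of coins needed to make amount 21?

7

 a  0  1  2  3  4  5  6  7  8  9 10 11 12 13 14 15 16 17 18 19 20 21
dp  0  -  -  1  -  -  2  -  -  3  1  -  4  1  -  5  2  -  6  3  2  7
(- denotes ∞ / unreachable)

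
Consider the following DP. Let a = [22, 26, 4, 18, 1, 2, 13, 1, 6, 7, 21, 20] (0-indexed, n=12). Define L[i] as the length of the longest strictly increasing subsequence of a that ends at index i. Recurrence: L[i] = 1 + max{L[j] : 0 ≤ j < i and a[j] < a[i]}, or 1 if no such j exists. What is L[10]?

   i    0    1    2    3    4    5    6    7    8    9   10   11
a[i]   22   26    4   18    1    2   13    1    6    7   21   20
L[i]    1    2    1    2    1    2    3    1    3    4    5    5

5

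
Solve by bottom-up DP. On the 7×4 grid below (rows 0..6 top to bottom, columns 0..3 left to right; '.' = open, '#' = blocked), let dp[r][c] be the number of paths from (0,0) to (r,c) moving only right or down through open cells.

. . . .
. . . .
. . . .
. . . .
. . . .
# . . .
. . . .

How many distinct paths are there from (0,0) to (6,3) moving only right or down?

r\c   0   1   2   3
  0   1   1   1   1
  1   1   2   3   4
  2   1   3   6  10
  3   1   4  10  20
  4   1   5  15  35
  5   0   5  20  55
  6   0   5  25  80

80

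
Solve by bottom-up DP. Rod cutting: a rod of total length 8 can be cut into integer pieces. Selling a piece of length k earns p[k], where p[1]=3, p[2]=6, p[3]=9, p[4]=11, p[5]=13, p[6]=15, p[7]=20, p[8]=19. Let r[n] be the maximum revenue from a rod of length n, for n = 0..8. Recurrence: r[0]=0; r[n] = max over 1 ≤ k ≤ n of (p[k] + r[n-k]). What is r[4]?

   n    0    1    2    3    4    5    6    7    8
r[n]    0    3    6    9   12   15   18   21   24

12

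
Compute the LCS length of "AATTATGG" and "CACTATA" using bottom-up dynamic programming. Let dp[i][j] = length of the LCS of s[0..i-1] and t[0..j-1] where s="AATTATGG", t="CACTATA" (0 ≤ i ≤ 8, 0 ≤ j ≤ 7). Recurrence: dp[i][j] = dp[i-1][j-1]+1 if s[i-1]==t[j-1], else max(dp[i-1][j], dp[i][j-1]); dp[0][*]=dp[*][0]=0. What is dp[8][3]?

1

   ''  C  A  C  T  A  T  A
''  0  0  0  0  0  0  0  0
 A  0  0  1  1  1  1  1  1
 A  0  0  1  1  1  2  2  2
 T  0  0  1  1  2  2  3  3
 T  0  0  1  1  2  2  3  3
 A  0  0  1  1  2  3  3  4
 T  0  0  1  1  2  3  4  4
 G  0  0  1  1  2  3  4  4
 G  0  0  1  1  2  3  4  4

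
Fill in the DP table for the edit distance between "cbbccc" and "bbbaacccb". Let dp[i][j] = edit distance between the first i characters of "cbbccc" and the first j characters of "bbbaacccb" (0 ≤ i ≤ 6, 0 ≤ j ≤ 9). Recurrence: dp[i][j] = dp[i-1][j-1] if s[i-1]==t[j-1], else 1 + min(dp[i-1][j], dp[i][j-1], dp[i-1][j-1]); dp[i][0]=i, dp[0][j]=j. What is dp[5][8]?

   ''  b  b  b  a  a  c  c  c  b
''  0  1  2  3  4  5  6  7  8  9
 c  1  1  2  3  4  5  5  6  7  8
 b  2  1  1  2  3  4  5  6  7  7
 b  3  2  1  1  2  3  4  5  6  7
 c  4  3  2  2  2  3  3  4  5  6
 c  5  4  3  3  3  3  3  3  4  5
 c  6  5  4  4  4  4  3  3  3  4

4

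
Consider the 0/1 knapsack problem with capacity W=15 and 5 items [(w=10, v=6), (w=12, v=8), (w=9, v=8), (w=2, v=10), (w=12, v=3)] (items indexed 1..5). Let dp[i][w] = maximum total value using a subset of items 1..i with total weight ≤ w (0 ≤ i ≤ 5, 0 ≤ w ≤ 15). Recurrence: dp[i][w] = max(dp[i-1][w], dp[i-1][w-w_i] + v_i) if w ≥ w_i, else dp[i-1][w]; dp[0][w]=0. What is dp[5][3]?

10

i\w   0   1   2   3   4   5   6   7   8   9  10  11  12  13  14  15
  0   0   0   0   0   0   0   0   0   0   0   0   0   0   0   0   0
  1   0   0   0   0   0   0   0   0   0   0   6   6   6   6   6   6
  2   0   0   0   0   0   0   0   0   0   0   6   6   8   8   8   8
  3   0   0   0   0   0   0   0   0   0   8   8   8   8   8   8   8
  4   0   0  10  10  10  10  10  10  10  10  10  18  18  18  18  18
  5   0   0  10  10  10  10  10  10  10  10  10  18  18  18  18  18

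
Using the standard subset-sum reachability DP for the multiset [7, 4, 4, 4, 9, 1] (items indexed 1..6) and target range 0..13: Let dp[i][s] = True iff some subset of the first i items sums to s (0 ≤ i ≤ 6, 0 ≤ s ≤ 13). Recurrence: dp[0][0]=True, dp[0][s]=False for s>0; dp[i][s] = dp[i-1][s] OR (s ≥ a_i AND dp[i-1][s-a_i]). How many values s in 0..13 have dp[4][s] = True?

6

i\s   0   1   2   3   4   5   6   7   8   9  10  11  12  13
  0   T   F   F   F   F   F   F   F   F   F   F   F   F   F
  1   T   F   F   F   F   F   F   T   F   F   F   F   F   F
  2   T   F   F   F   T   F   F   T   F   F   F   T   F   F
  3   T   F   F   F   T   F   F   T   T   F   F   T   F   F
  4   T   F   F   F   T   F   F   T   T   F   F   T   T   F
  5   T   F   F   F   T   F   F   T   T   T   F   T   T   T
  6   T   T   F   F   T   T   F   T   T   T   T   T   T   T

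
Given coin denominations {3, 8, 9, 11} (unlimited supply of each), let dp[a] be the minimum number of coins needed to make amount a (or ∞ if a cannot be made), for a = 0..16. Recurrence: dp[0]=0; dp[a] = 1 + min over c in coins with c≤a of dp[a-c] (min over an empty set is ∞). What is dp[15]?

 a  0  1  2  3  4  5  6  7  8  9 10 11 12 13 14 15 16
dp  0  -  -  1  -  -  2  -  1  1  -  1  2  -  2  3  2
(- denotes ∞ / unreachable)

3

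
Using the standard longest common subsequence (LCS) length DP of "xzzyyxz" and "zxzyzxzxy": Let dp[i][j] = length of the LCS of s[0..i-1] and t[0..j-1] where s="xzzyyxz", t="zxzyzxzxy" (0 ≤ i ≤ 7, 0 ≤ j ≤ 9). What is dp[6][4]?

   ''  z  x  z  y  z  x  z  x  y
''  0  0  0  0  0  0  0  0  0  0
 x  0  0  1  1  1  1  1  1  1  1
 z  0  1  1  2  2  2  2  2  2  2
 z  0  1  1  2  2  3  3  3  3  3
 y  0  1  1  2  3  3  3  3  3  4
 y  0  1  1  2  3  3  3  3  3  4
 x  0  1  2  2  3  3  4  4  4  4
 z  0  1  2  3  3  4  4  5  5  5

3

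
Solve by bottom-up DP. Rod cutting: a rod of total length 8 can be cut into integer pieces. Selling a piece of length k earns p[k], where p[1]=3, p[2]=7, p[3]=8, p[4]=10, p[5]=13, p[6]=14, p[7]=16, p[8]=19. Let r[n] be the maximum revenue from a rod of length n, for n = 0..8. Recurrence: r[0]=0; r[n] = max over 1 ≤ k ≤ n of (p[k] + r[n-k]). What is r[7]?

   n    0    1    2    3    4    5    6    7    8
r[n]    0    3    7   10   14   17   21   24   28

24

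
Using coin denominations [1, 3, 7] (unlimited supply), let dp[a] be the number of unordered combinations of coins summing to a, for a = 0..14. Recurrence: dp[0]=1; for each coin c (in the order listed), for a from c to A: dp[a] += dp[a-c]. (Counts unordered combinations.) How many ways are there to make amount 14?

after  coin     0     1     2     3     4     5     6     7     8     9    10    11    12    13    14
          1     1     1     1     1     1     1     1     1     1     1     1     1     1     1     1
          3     1     1     1     2     2     2     3     3     3     4     4     4     5     5     5
          7     1     1     1     2     2     2     3     4     4     5     6     6     7     8     9

9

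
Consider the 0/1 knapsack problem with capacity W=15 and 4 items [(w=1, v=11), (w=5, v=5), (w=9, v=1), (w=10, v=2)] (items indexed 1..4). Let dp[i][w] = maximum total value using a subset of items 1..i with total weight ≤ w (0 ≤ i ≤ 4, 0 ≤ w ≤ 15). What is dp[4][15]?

i\w   0   1   2   3   4   5   6   7   8   9  10  11  12  13  14  15
  0   0   0   0   0   0   0   0   0   0   0   0   0   0   0   0   0
  1   0  11  11  11  11  11  11  11  11  11  11  11  11  11  11  11
  2   0  11  11  11  11  11  16  16  16  16  16  16  16  16  16  16
  3   0  11  11  11  11  11  16  16  16  16  16  16  16  16  16  17
  4   0  11  11  11  11  11  16  16  16  16  16  16  16  16  16  17

17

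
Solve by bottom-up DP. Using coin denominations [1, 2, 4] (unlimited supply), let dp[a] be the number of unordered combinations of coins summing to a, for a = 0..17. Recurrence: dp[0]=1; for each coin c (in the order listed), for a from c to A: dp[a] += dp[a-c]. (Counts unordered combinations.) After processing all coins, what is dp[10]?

12

after  coin     0     1     2     3     4     5     6     7     8     9    10    11    12    13    14    15    16    17
          1     1     1     1     1     1     1     1     1     1     1     1     1     1     1     1     1     1     1
          2     1     1     2     2     3     3     4     4     5     5     6     6     7     7     8     8     9     9
          4     1     1     2     2     4     4     6     6     9     9    12    12    16    16    20    20    25    25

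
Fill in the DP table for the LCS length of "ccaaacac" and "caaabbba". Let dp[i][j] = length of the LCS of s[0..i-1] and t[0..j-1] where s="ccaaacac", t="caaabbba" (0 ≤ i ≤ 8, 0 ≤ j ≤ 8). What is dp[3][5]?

2

   ''  c  a  a  a  b  b  b  a
''  0  0  0  0  0  0  0  0  0
 c  0  1  1  1  1  1  1  1  1
 c  0  1  1  1  1  1  1  1  1
 a  0  1  2  2  2  2  2  2  2
 a  0  1  2  3  3  3  3  3  3
 a  0  1  2  3  4  4  4  4  4
 c  0  1  2  3  4  4  4  4  4
 a  0  1  2  3  4  4  4  4  5
 c  0  1  2  3  4  4  4  4  5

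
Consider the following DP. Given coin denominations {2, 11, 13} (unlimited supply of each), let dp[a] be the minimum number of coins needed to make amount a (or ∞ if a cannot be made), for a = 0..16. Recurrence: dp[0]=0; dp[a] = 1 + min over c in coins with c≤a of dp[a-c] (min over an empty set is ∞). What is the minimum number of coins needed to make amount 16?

 a  0  1  2  3  4  5  6  7  8  9 10 11 12 13 14 15 16
dp  0  -  1  -  2  -  3  -  4  -  5  1  6  1  7  2  8
(- denotes ∞ / unreachable)

8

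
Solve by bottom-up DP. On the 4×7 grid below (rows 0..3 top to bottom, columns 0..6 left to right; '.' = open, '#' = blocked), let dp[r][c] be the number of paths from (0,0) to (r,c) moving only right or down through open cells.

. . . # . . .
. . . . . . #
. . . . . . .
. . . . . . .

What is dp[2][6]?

r\c   0   1   2   3   4   5   6
  0   1   1   1   0   0   0   0
  1   1   2   3   3   3   3   0
  2   1   3   6   9  12  15  15
  3   1   4  10  19  31  46  61

15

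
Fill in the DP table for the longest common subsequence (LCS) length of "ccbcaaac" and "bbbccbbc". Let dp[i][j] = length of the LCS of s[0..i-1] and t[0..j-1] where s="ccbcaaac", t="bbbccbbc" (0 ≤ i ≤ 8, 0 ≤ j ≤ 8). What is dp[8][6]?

   ''  b  b  b  c  c  b  b  c
''  0  0  0  0  0  0  0  0  0
 c  0  0  0  0  1  1  1  1  1
 c  0  0  0  0  1  2  2  2  2
 b  0  1  1  1  1  2  3  3  3
 c  0  1  1  1  2  2  3  3  4
 a  0  1  1  1  2  2  3  3  4
 a  0  1  1  1  2  2  3  3  4
 a  0  1  1  1  2  2  3  3  4
 c  0  1  1  1  2  3  3  3  4

3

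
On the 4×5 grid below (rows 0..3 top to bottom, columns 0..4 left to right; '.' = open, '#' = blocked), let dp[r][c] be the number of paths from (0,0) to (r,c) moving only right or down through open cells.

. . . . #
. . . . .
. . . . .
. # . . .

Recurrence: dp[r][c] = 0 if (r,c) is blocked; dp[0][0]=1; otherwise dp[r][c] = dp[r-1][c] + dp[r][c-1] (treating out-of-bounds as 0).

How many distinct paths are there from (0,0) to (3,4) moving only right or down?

r\c   0   1   2   3   4
  0   1   1   1   1   0
  1   1   2   3   4   4
  2   1   3   6  10  14
  3   1   0   6  16  30

30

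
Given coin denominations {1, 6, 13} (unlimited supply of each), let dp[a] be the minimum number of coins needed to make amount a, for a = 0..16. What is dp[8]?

 a  0  1  2  3  4  5  6  7  8  9 10 11 12 13 14 15 16
dp  0  1  2  3  4  5  1  2  3  4  5  6  2  1  2  3  4

3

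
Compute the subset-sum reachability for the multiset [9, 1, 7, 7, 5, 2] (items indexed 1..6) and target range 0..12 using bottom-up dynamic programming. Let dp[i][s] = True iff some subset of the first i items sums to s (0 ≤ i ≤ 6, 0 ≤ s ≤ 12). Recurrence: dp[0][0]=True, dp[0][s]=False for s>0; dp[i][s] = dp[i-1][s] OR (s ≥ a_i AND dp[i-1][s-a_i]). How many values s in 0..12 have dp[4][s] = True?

6

i\s   0   1   2   3   4   5   6   7   8   9  10  11  12
  0   T   F   F   F   F   F   F   F   F   F   F   F   F
  1   T   F   F   F   F   F   F   F   F   T   F   F   F
  2   T   T   F   F   F   F   F   F   F   T   T   F   F
  3   T   T   F   F   F   F   F   T   T   T   T   F   F
  4   T   T   F   F   F   F   F   T   T   T   T   F   F
  5   T   T   F   F   F   T   T   T   T   T   T   F   T
  6   T   T   T   T   F   T   T   T   T   T   T   T   T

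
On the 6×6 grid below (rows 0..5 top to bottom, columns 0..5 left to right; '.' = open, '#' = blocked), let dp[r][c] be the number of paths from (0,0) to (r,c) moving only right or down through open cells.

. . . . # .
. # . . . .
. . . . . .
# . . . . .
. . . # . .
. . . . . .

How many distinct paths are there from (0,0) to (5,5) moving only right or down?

r\c   0   1   2   3   4   5
  0   1   1   1   1   0   0
  1   1   0   1   2   2   2
  2   1   1   2   4   6   8
  3   0   1   3   7  13  21
  4   0   1   4   0  13  34
  5   0   1   5   5  18  52

52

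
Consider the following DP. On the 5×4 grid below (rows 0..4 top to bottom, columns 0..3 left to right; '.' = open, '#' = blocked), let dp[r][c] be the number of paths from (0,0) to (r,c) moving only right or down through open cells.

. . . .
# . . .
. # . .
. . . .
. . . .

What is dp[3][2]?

r\c   0   1   2   3
  0   1   1   1   1
  1   0   1   2   3
  2   0   0   2   5
  3   0   0   2   7
  4   0   0   2   9

2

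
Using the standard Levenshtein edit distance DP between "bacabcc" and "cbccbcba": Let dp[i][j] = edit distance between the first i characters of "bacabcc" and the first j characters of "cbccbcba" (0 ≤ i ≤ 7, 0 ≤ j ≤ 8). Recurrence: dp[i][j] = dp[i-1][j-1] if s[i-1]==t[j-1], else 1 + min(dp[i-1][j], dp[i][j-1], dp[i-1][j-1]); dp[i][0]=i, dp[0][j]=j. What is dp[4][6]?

4

   ''  c  b  c  c  b  c  b  a
''  0  1  2  3  4  5  6  7  8
 b  1  1  1  2  3  4  5  6  7
 a  2  2  2  2  3  4  5  6  6
 c  3  2  3  2  2  3  4  5  6
 a  4  3  3  3  3  3  4  5  5
 b  5  4  3  4  4  3  4  4  5
 c  6  5  4  3  4  4  3  4  5
 c  7  6  5  4  3  4  4  4  5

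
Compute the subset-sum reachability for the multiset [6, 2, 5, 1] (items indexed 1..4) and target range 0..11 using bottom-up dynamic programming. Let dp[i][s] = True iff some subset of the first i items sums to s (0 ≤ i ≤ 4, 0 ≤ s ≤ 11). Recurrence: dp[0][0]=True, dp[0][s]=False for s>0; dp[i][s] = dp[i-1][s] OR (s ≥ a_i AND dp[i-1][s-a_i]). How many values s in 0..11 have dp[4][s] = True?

i\s   0   1   2   3   4   5   6   7   8   9  10  11
  0   T   F   F   F   F   F   F   F   F   F   F   F
  1   T   F   F   F   F   F   T   F   F   F   F   F
  2   T   F   T   F   F   F   T   F   T   F   F   F
  3   T   F   T   F   F   T   T   T   T   F   F   T
  4   T   T   T   T   F   T   T   T   T   T   F   T

10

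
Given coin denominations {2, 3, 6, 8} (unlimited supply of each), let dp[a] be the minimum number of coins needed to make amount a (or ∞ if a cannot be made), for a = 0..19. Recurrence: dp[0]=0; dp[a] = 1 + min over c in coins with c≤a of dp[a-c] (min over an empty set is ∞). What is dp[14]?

 a  0  1  2  3  4  5  6  7  8  9 10 11 12 13 14 15 16 17 18 19
dp  0  -  1  1  2  2  1  3  1  2  2  2  2  3  2  3  2  3  3  3
(- denotes ∞ / unreachable)

2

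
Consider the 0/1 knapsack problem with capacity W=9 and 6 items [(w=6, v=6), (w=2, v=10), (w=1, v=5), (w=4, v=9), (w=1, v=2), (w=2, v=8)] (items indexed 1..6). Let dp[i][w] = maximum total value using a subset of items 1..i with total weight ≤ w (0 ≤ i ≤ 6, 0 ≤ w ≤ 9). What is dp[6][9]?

i\w   0   1   2   3   4   5   6   7   8   9
  0   0   0   0   0   0   0   0   0   0   0
  1   0   0   0   0   0   0   6   6   6   6
  2   0   0  10  10  10  10  10  10  16  16
  3   0   5  10  15  15  15  15  15  16  21
  4   0   5  10  15  15  15  19  24  24  24
  5   0   5  10  15  17  17  19  24  26  26
  6   0   5  10  15  18  23  25  25  27  32

32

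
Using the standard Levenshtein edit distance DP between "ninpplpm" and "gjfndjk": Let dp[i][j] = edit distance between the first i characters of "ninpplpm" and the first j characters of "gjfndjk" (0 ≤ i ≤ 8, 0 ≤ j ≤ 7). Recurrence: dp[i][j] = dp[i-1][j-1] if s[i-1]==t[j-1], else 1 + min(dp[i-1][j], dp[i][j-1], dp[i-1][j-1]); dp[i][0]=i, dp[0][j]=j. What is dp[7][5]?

7

   ''  g  j  f  n  d  j  k
''  0  1  2  3  4  5  6  7
 n  1  1  2  3  3  4  5  6
 i  2  2  2  3  4  4  5  6
 n  3  3  3  3  3  4  5  6
 p  4  4  4  4  4  4  5  6
 p  5  5  5  5  5  5  5  6
 l  6  6  6  6  6  6  6  6
 p  7  7  7  7  7  7  7  7
 m  8  8  8  8  8  8  8  8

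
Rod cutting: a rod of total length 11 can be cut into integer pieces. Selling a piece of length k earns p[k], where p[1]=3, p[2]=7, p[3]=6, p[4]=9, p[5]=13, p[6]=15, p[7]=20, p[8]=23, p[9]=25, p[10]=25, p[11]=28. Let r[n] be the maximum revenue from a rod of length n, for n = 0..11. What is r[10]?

   n    0    1    2    3    4    5    6    7    8    9   10   11
r[n]    0    3    7   10   14   17   21   24   28   31   35   38

35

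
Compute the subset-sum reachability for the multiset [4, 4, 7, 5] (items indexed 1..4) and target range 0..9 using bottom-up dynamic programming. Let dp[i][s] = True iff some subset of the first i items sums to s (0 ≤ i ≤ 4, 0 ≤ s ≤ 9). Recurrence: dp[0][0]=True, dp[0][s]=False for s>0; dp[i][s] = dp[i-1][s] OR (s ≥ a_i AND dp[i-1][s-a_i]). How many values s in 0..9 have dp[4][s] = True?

6

i\s   0   1   2   3   4   5   6   7   8   9
  0   T   F   F   F   F   F   F   F   F   F
  1   T   F   F   F   T   F   F   F   F   F
  2   T   F   F   F   T   F   F   F   T   F
  3   T   F   F   F   T   F   F   T   T   F
  4   T   F   F   F   T   T   F   T   T   T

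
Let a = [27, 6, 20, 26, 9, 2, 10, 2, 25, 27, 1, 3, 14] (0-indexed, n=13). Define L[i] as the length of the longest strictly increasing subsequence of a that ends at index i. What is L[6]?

   i    0    1    2    3    4    5    6    7    8    9   10   11   12
a[i]   27    6   20   26    9    2   10    2   25   27    1    3   14
L[i]    1    1    2    3    2    1    3    1    4    5    1    2    4

3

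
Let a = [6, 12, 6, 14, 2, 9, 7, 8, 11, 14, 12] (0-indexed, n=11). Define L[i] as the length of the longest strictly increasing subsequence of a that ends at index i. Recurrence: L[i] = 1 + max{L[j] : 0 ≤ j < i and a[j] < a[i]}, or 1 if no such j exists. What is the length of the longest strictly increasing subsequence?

5

   i    0    1    2    3    4    5    6    7    8    9   10
a[i]    6   12    6   14    2    9    7    8   11   14   12
L[i]    1    2    1    3    1    2    2    3    4    5    5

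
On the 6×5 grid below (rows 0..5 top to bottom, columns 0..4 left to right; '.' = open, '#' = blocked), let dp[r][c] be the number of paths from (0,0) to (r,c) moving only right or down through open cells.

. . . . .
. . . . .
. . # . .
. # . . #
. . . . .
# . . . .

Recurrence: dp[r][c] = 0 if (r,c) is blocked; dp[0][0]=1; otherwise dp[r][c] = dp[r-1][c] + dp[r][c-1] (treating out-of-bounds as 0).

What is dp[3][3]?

4

r\c   0   1   2   3   4
  0   1   1   1   1   1
  1   1   2   3   4   5
  2   1   3   0   4   9
  3   1   0   0   4   0
  4   1   1   1   5   5
  5   0   1   2   7  12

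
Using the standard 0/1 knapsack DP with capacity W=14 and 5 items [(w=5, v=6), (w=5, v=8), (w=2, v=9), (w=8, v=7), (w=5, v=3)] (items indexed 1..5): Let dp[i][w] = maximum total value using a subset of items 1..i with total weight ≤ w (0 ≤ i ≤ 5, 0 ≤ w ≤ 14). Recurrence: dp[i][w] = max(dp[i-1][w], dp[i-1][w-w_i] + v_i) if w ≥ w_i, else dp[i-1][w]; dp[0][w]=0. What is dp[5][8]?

17

i\w   0   1   2   3   4   5   6   7   8   9  10  11  12  13  14
  0   0   0   0   0   0   0   0   0   0   0   0   0   0   0   0
  1   0   0   0   0   0   6   6   6   6   6   6   6   6   6   6
  2   0   0   0   0   0   8   8   8   8   8  14  14  14  14  14
  3   0   0   9   9   9   9   9  17  17  17  17  17  23  23  23
  4   0   0   9   9   9   9   9  17  17  17  17  17  23  23  23
  5   0   0   9   9   9   9   9  17  17  17  17  17  23  23  23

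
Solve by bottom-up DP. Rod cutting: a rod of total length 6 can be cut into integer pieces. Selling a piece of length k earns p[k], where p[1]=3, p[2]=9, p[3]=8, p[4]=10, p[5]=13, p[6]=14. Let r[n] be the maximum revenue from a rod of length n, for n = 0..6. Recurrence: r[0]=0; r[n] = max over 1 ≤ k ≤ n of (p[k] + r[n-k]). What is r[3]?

12

   n    0    1    2    3    4    5    6
r[n]    0    3    9   12   18   21   27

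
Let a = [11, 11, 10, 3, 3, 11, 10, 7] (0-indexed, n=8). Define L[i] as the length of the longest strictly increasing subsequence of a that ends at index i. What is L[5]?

2

   i    0    1    2    3    4    5    6    7
a[i]   11   11   10    3    3   11   10    7
L[i]    1    1    1    1    1    2    2    2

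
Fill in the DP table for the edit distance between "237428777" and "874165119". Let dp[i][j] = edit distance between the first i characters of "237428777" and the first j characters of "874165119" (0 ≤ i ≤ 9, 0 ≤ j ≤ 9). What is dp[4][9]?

   ''  8  7  4  1  6  5  1  1  9
''  0  1  2  3  4  5  6  7  8  9
 2  1  1  2  3  4  5  6  7  8  9
 3  2  2  2  3  4  5  6  7  8  9
 7  3  3  2  3  4  5  6  7  8  9
 4  4  4  3  2  3  4  5  6  7  8
 2  5  5  4  3  3  4  5  6  7  8
 8  6  5  5  4  4  4  5  6  7  8
 7  7  6  5  5  5  5  5  6  7  8
 7  8  7  6  6  6  6  6  6  7  8
 7  9  8  7  7  7  7  7  7  7  8

8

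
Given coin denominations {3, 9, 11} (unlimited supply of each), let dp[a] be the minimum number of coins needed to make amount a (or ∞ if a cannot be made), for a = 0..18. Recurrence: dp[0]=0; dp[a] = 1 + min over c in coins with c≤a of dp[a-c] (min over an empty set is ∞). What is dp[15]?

3

 a  0  1  2  3  4  5  6  7  8  9 10 11 12 13 14 15 16 17 18
dp  0  -  -  1  -  -  2  -  -  1  -  1  2  -  2  3  -  3  2
(- denotes ∞ / unreachable)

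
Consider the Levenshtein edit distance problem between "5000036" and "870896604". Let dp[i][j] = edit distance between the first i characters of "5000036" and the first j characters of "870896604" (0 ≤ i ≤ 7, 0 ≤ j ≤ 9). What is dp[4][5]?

4

   ''  8  7  0  8  9  6  6  0  4
''  0  1  2  3  4  5  6  7  8  9
 5  1  1  2  3  4  5  6  7  8  9
 0  2  2  2  2  3  4  5  6  7  8
 0  3  3  3  2  3  4  5  6  6  7
 0  4  4  4  3  3  4  5  6  6  7
 0  5  5  5  4  4  4  5  6  6  7
 3  6  6  6  5  5  5  5  6  7  7
 6  7  7  7  6  6  6  5  5  6  7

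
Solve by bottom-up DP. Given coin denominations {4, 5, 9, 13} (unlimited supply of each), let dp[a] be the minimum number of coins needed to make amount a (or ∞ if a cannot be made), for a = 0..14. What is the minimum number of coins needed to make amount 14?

2

 a  0  1  2  3  4  5  6  7  8  9 10 11 12 13 14
dp  0  -  -  -  1  1  -  -  2  1  2  -  3  1  2
(- denotes ∞ / unreachable)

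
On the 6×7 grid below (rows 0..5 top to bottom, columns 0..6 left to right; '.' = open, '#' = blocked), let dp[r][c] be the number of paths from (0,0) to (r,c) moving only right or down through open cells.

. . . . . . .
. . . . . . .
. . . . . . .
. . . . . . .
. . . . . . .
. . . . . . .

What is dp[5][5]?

252

r\c   0   1   2   3   4   5   6
  0   1   1   1   1   1   1   1
  1   1   2   3   4   5   6   7
  2   1   3   6  10  15  21  28
  3   1   4  10  20  35  56  84
  4   1   5  15  35  70 126 210
  5   1   6  21  56 126 252 462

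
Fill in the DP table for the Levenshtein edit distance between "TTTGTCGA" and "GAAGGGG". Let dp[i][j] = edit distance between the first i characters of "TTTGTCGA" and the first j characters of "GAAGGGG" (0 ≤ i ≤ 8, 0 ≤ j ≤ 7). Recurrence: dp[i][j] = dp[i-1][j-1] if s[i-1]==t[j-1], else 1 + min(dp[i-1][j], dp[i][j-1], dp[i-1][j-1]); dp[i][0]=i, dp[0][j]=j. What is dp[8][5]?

6

   ''  G  A  A  G  G  G  G
''  0  1  2  3  4  5  6  7
 T  1  1  2  3  4  5  6  7
 T  2  2  2  3  4  5  6  7
 T  3  3  3  3  4  5  6  7
 G  4  3  4  4  3  4  5  6
 T  5  4  4  5  4  4  5  6
 C  6  5  5  5  5  5  5  6
 G  7  6  6  6  5  5  5  5
 A  8  7  6  6  6  6  6  6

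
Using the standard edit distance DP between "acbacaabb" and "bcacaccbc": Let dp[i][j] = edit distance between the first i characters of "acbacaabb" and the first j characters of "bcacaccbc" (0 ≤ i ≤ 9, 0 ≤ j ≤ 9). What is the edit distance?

   ''  b  c  a  c  a  c  c  b  c
''  0  1  2  3  4  5  6  7  8  9
 a  1  1  2  2  3  4  5  6  7  8
 c  2  2  1  2  2  3  4  5  6  7
 b  3  2  2  2  3  3  4  5  5  6
 a  4  3  3  2  3  3  4  5  6  6
 c  5  4  3  3  2  3  3  4  5  6
 a  6  5  4  3  3  2  3  4  5  6
 a  7  6  5  4  4  3  3  4  5  6
 b  8  7  6  5  5  4  4  4  4  5
 b  9  8  7  6  6  5  5  5  4  5

5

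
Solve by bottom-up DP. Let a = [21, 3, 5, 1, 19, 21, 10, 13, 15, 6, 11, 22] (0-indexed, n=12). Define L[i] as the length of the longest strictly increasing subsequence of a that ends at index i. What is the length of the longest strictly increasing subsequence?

6

   i    0    1    2    3    4    5    6    7    8    9   10   11
a[i]   21    3    5    1   19   21   10   13   15    6   11   22
L[i]    1    1    2    1    3    4    3    4    5    3    4    6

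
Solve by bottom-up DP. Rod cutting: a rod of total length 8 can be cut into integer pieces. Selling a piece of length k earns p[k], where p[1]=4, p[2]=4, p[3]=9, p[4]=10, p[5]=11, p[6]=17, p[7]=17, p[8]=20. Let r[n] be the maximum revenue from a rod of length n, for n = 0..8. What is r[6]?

24

   n    0    1    2    3    4    5    6    7    8
r[n]    0    4    8   12   16   20   24   28   32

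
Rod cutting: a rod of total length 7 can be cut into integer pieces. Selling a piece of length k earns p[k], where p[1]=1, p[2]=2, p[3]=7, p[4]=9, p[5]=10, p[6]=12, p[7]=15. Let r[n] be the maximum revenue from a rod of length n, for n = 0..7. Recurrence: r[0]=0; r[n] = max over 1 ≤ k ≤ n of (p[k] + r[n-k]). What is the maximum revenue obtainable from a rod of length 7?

16

   n    0    1    2    3    4    5    6    7
r[n]    0    1    2    7    9   10   14   16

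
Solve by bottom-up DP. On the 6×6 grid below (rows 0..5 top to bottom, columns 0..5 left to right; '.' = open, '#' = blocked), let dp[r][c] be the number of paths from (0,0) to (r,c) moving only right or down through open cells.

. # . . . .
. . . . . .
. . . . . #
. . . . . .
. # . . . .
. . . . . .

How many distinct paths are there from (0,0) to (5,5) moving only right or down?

r\c   0   1   2   3   4   5
  0   1   0   0   0   0   0
  1   1   1   1   1   1   1
  2   1   2   3   4   5   0
  3   1   3   6  10  15  15
  4   1   0   6  16  31  46
  5   1   1   7  23  54 100

100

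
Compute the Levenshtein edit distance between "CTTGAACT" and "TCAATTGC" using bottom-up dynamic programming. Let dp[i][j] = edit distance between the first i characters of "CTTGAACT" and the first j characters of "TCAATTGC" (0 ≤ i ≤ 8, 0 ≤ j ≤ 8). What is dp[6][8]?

5

   ''  T  C  A  A  T  T  G  C
''  0  1  2  3  4  5  6  7  8
 C  1  1  1  2  3  4  5  6  7
 T  2  1  2  2  3  3  4  5  6
 T  3  2  2  3  3  3  3  4  5
 G  4  3  3  3  4  4  4  3  4
 A  5  4  4  3  3  4  5  4  4
 A  6  5  5  4  3  4  5  5  5
 C  7  6  5  5  4  4  5  6  5
 T  8  7  6  6  5  4  4  5  6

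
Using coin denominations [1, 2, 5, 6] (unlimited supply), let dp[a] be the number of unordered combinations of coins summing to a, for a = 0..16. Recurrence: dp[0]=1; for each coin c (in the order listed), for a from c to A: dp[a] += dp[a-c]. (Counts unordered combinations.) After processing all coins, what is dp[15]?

after  coin     0     1     2     3     4     5     6     7     8     9    10    11    12    13    14    15    16
          1     1     1     1     1     1     1     1     1     1     1     1     1     1     1     1     1     1
          2     1     1     2     2     3     3     4     4     5     5     6     6     7     7     8     8     9
          5     1     1     2     2     3     4     5     6     7     8    10    11    13    14    16    18    20
          6     1     1     2     2     3     4     6     7     9    10    13    15    19    21    25    28    33

28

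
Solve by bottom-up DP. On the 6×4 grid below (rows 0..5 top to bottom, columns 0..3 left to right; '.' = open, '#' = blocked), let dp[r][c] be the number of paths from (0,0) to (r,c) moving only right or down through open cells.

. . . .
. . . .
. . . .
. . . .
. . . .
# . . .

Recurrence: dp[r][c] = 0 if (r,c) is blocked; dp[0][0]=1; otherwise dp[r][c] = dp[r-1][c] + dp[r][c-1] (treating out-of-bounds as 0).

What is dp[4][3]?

35

r\c   0   1   2   3
  0   1   1   1   1
  1   1   2   3   4
  2   1   3   6  10
  3   1   4  10  20
  4   1   5  15  35
  5   0   5  20  55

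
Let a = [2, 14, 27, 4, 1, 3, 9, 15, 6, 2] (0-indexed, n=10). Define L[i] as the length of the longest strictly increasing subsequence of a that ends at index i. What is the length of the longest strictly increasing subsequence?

   i    0    1    2    3    4    5    6    7    8    9
a[i]    2   14   27    4    1    3    9   15    6    2
L[i]    1    2    3    2    1    2    3    4    3    2

4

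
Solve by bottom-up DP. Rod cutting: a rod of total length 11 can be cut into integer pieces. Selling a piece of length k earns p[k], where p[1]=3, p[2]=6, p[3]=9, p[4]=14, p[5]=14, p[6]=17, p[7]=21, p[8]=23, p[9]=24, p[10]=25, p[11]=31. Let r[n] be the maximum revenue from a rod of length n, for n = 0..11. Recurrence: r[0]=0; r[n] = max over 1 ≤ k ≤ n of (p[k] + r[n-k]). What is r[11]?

   n    0    1    2    3    4    5    6    7    8    9   10   11
r[n]    0    3    6    9   14   17   20   23   28   31   34   37

37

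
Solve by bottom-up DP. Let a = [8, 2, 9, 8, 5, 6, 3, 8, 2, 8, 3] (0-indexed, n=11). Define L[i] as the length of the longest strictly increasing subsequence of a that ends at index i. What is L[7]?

   i    0    1    2    3    4    5    6    7    8    9   10
a[i]    8    2    9    8    5    6    3    8    2    8    3
L[i]    1    1    2    2    2    3    2    4    1    4    2

4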